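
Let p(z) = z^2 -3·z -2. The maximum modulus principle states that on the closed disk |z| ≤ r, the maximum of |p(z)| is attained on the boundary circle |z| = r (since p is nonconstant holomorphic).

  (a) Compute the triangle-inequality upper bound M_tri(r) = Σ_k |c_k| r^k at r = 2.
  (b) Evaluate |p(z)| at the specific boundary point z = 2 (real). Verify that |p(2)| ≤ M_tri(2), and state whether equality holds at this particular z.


Coefficients: c_0 = -2, c_1 = -3, c_2 = 1. Radius r = 2.
Part (a). Triangle bound: M_tri(r) = Σ_k |c_k| r^k
  = |-2|·2^0 + |-3|·2^1 + |1|·2^2
  = 2 + 6 + 4 = 12.
This bounds M(r) := max_{|z|=r} |p(z)| from above; equality holds iff all terms c_k z^k can be made to align in phase at a single z on |z|=r.
Part (b). At z = 2 (real, on the circle |z| = r):
  p(2) = (-2)·2^0 + (-3)·2^1 + (1)·2^2 = -4.
  |p(2)| = 4.
Check: |p(2)| = 4 ≤ 12 = M_tri(2). ✓ Equality does not hold at z = 2 (the coefficients have mixed signs, so the terms do not all align in phase there).

M_tri(2) = 12; |p(2)| = 4; equality at z=2: no.


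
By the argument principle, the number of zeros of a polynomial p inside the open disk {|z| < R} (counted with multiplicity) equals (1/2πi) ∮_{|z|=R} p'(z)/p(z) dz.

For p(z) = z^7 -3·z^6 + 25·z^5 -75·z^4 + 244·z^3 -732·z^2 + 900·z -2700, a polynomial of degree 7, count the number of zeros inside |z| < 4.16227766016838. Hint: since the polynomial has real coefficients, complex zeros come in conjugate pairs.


The zeros of p are: (1 + 3i), (1 - 3i), (0 + 3i), (0 - 3i), (-1 + 3i), (-1 - 3i), 3.
Their magnitudes are: 3.162, 3.162, 3, 3, 3.162, 3.162, 3.
Zeros with |z| < R = 4.16227766016838: (1 + 3i), (1 - 3i), (0 + 3i), (0 - 3i), (-1 + 3i), (-1 - 3i), 3.
Count = 7.
By the argument principle, (1/2πi) ∮_{|z|=R} p'(z)/p(z) dz equals exactly this count.

Number of zeros inside |z| < 4.16227766016838: 7.


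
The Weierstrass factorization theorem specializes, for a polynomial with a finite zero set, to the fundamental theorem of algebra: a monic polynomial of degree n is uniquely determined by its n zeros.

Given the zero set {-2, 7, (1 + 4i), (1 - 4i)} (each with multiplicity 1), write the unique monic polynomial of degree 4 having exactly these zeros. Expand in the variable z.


The polynomial is p(z) = ∏_{α ∈ S} (z − α), where S = {-2, 7, (1 + 4i), (1 - 4i)}.
Expanding the product yields: p(z) = z^4 -7·z^3 + 13·z^2 -57·z -238.
Note conjugate pairs combine to real quadratics: (z − (1+4i))(z − (1−4i)) = z² − 2z + 17.
The resulting polynomial has degree 4 and real coefficients as required.

p(z) = z^4 -7·z^3 + 13·z^2 -57·z -238.


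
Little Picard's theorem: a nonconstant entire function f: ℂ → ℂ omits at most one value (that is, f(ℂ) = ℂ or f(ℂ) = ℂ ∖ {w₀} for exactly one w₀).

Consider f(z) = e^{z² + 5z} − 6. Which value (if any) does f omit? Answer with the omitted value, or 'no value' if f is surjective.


Little Picard bounds the complement of f(ℂ) to at most one point.
The exponent g(z) = z² + 5z is a nonconstant polynomial, hence surjective onto ℂ. So e^{g(z)} takes every value in {e^w : w ∈ ℂ} = ℂ ∖ {0}. Adding -6 shifts the range to ℂ ∖ {-6}. f omits exactly -6.

Omitted value: -6.


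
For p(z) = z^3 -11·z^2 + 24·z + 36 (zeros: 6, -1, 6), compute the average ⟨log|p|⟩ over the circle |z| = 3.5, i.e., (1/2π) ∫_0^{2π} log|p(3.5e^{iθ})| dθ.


Zeros: -1, 6, 6; r = 3.5.
Inside |z| < r: -1. Outside (|z| ≥ r): 6, 6.
p(0) = 36, so log|p(0)| = log(36) = 3.5835.
Apply Jensen: I(r) = log|p(0)| + Σ_k log(r/|z_k|), summed over zeros inside |z| < r.
  log(r/|z_k|) for z_k = -1: log(3.5/1) = 1.2528
  Outside zeros (6, 6) contribute nothing to the Jensen sum.
Sum over inside zeros: 1.2528.
I(r) = log|p(0)| + (inside sum) = 3.5835 + 1.2528 = 4.8363.
Note: since some zeros are outside |z| ≤ r, the simplified n·log(r) form does NOT apply — only the inside zeros contribute.

I(r) ≈ 4.8363.


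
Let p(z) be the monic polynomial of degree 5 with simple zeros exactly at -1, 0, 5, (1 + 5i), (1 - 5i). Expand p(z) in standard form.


The polynomial is p(z) = ∏_{α ∈ S} (z − α), where S = {-1, 0, 5, (1 + 5i), (1 - 5i)}.
Expanding the product yields: p(z) = z^5 -6·z^4 + 29·z^3 -94·z^2 -130·z.
Note conjugate pairs combine to real quadratics: (z − (1+5i))(z − (1−5i)) = z² − 2z + 26.
The resulting polynomial has degree 5 and real coefficients as required.

p(z) = z^5 -6·z^4 + 29·z^3 -94·z^2 -130·z.


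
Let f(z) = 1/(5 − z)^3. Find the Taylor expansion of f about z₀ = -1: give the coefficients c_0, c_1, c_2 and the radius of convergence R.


Let w = z − z₀, so z = z₀ + w.
Then 5 − z = 5 − (z₀ + w) = (5 − z₀) − w = 6 − w.
f(z) = 1/(6 − w)^3 = (1/(6)^3) · (1 − w/(6))^{−3}.
By the binomial series (1−u)^{−3} = Σ_{n≥0} C(n+2, 2) u^n for |u|<1, with u = w/(6):
  c_n = C(n+2, 2) / (6)^(n+3).
  c_0 = 1/(6)^3 = 1/216.
  c_1 = 3/(6)^4 = 1/432.
  c_2 = 6/(6)^5 = 1/1296.
The series is valid for |w/d| < 1, i.e. |z − z₀| < |d|.
Radius of convergence: R = |5 − z₀| = |6| = 6 (distance from z₀ to the singularity z = 5).

c_0 = 1/216, c_1 = 1/432, c_2 = 1/1296; R = 6.


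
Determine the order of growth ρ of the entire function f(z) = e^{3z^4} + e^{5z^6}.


Each summand is entire of order 4 and 6 respectively (as in the single-exponential case). The order of a sum is at most the max of the orders, so ρ ≤ 6. For the lower bound: on |z|=r choose arg z so that 5z^6 is real positive; then |e^{5z^6}| = e^{5r^6} while |e^{3z^4}| ≤ e^{3r^4} = o(e^{5r^6}). So |f| ≥ e^{5r^6}(1 − o(1)) and ρ ≥ 6. Hence ρ = max(4, 6) = 6.
Therefore ρ = 6.

Order ρ = 6.


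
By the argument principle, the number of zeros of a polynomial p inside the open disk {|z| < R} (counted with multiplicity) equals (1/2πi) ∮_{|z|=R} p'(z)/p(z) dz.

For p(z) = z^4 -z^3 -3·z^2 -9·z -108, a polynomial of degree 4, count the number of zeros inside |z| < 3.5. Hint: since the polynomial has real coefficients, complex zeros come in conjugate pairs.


The zeros of p are: 4, -3, (0 + 3i), (0 - 3i).
Their magnitudes are: 4, 3, 3, 3.
Zeros with |z| < R = 3.5: -3, (0 + 3i), (0 - 3i).
Count = 3.
By the argument principle, (1/2πi) ∮_{|z|=R} p'(z)/p(z) dz equals exactly this count.

Number of zeros inside |z| < 3.5: 3.


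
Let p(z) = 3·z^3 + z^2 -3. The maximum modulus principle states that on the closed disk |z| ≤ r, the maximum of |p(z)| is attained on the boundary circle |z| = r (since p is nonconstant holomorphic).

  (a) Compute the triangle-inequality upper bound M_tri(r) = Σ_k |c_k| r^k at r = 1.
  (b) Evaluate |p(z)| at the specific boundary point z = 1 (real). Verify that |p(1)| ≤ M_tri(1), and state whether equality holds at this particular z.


Coefficients: c_0 = -3, c_1 = 0, c_2 = 1, c_3 = 3. Radius r = 1.
Part (a). Triangle bound: M_tri(r) = Σ_k |c_k| r^k
  = |-3|·1^0 + |0|·1^1 + |1|·1^2 + |3|·1^3
  = 3 + 0 + 1 + 3 = 7.
This bounds M(r) := max_{|z|=r} |p(z)| from above; equality holds iff all terms c_k z^k can be made to align in phase at a single z on |z|=r.
Part (b). At z = 1 (real, on the circle |z| = r):
  p(1) = (-3)·1^0 + (0)·1^1 + (1)·1^2 + (3)·1^3 = 1.
  |p(1)| = 1.
Check: |p(1)| = 1 ≤ 7 = M_tri(1). ✓ Equality does not hold at z = 1 (the coefficients have mixed signs, so the terms do not all align in phase there).

M_tri(1) = 7; |p(1)| = 1; equality at z=1: no.


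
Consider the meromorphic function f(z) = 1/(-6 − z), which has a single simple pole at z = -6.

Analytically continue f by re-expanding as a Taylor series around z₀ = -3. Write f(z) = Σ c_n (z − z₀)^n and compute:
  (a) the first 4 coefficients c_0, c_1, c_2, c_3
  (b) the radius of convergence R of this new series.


Let w = z − z₀, so z = z₀ + w.
Then -6 − z = -6 − (z₀ + w) = (-6 − z₀) − w = -3 − w.
f(z) = 1/(-3 − w) = (1/(-3)) · 1/(1 − w/(-3)) = Σ_{n≥0} w^n / (-3)^(n+1).
So c_n = 1/(-3)^(n+1):
  c_0 = 1/(-3)^1 = -1/3.
  c_1 = 1/(-3)^2 = 1/9.
  c_2 = 1/(-3)^3 = -1/27.
  c_3 = 1/(-3)^4 = 1/81.
The series is valid for |w/d| < 1, i.e. |z − z₀| < |d|.
Radius of convergence: R = |-6 − z₀| = |-3| = 3 (distance from z₀ to the singularity z = -6).

c_0 = -1/3, c_1 = 1/9, c_2 = -1/27, c_3 = 1/81; R = 3.


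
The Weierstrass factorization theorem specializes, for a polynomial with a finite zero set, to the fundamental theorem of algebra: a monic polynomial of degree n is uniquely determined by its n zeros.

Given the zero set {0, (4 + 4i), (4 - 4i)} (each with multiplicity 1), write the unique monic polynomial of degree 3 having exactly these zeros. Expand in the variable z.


The polynomial is p(z) = ∏_{α ∈ S} (z − α), where S = {0, (4 + 4i), (4 - 4i)}.
Expanding the product yields: p(z) = z^3 -8·z^2 + 32·z.
Note conjugate pairs combine to real quadratics: (z − (4+4i))(z − (4−4i)) = z² − 8z + 32.
The resulting polynomial has degree 3 and real coefficients as required.

p(z) = z^3 -8·z^2 + 32·z.


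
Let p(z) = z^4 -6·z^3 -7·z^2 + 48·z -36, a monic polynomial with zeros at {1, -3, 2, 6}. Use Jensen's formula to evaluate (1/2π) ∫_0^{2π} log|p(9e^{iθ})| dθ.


Zeros: -3, 1, 2, 6; r = 9.
Inside |z| < r: -3, 1, 2, 6. Outside (|z| ≥ r): ∅.
p(0) = -36, so log|p(0)| = log(36) = 3.5835.
Apply Jensen: I(r) = log|p(0)| + Σ_k log(r/|z_k|), summed over zeros inside |z| < r.
  log(r/|z_k|) for z_k = 1: log(9/1) = 2.1972
  log(r/|z_k|) for z_k = -3: log(9/3) = 1.0986
  log(r/|z_k|) for z_k = 2: log(9/2) = 1.5041
  log(r/|z_k|) for z_k = 6: log(9/6) = 0.4055
Sum over inside zeros: 5.2054.
I(r) = log|p(0)| + (inside sum) = 3.5835 + 5.2054 = 8.7889.
Closed form (all zeros inside, monic): I(r) = n·log(r) = 4·log(9) = 8.7889. ✓

I(r) ≈ 8.7889.


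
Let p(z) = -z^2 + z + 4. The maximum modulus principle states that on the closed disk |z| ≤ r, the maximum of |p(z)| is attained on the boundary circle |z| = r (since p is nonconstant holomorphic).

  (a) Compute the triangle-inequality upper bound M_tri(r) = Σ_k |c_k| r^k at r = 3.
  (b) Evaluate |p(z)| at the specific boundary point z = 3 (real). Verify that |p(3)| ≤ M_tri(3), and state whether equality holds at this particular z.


Coefficients: c_0 = 4, c_1 = 1, c_2 = -1. Radius r = 3.
Part (a). Triangle bound: M_tri(r) = Σ_k |c_k| r^k
  = |4|·3^0 + |1|·3^1 + |-1|·3^2
  = 4 + 3 + 9 = 16.
This bounds M(r) := max_{|z|=r} |p(z)| from above; equality holds iff all terms c_k z^k can be made to align in phase at a single z on |z|=r.
Part (b). At z = 3 (real, on the circle |z| = r):
  p(3) = (4)·3^0 + (1)·3^1 + (-1)·3^2 = -2.
  |p(3)| = 2.
Check: |p(3)| = 2 ≤ 16 = M_tri(3). ✓ Equality does not hold at z = 3 (the coefficients have mixed signs, so the terms do not all align in phase there).

M_tri(3) = 16; |p(3)| = 2; equality at z=3: no.


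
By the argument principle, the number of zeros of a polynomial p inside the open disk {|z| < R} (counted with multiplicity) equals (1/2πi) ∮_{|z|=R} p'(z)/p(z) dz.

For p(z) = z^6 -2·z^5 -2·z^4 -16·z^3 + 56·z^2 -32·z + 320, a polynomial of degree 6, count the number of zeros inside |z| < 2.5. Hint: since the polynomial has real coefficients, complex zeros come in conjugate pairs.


The zeros of p are: (-2 + 2i), (-2 - 2i), (0 + 2i), (0 - 2i), (3 + 1i), (3 - 1i).
Their magnitudes are: 2.828, 2.828, 2, 2, 3.162, 3.162.
Zeros with |z| < R = 2.5: (0 + 2i), (0 - 2i).
Count = 2.
By the argument principle, (1/2πi) ∮_{|z|=R} p'(z)/p(z) dz equals exactly this count.

Number of zeros inside |z| < 2.5: 2.


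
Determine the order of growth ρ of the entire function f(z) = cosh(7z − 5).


cosh(w) is a linear combination of e^{iw} and e^{−iw} (or e^w, e^{−w} in the hyperbolic case), so |cosh(w)| ≤ e^{|w|}. With w = 7z − 5, |w| ≤ 7|z| + 5 = 7r + 5 on |z| = r, giving M(r) ≤ e^{7r + 5}, so ρ ≤ 1. On a suitable ray (z = it for sin/cos; z = t for sinh/cosh, t real → ∞), |cosh(7z − 5)| grows like e^{7|t|}/2, so ρ ≥ 1. Hence ρ = 1.
Therefore ρ = 1.

Order ρ = 1.


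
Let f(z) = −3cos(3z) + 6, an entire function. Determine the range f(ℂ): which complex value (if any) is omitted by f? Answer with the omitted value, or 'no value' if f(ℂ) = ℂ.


Little Picard bounds the complement of f(ℂ) to at most one point.
cos is entire and surjective onto ℂ: for every w ∈ ℂ, cos(ζ) = w has a solution ζ ∈ ℂ (e.g., via the complex inverse arccos). With ζ = 3z this gives z = ζ/(3). Then -3·cos(3z) takes every value in -3·ℂ = ℂ, and adding 6 is a bijection of ℂ. So f is surjective and omits no value. (Note: only on the real line is cos bounded by [−1, 1].)

Omitted value: no value.


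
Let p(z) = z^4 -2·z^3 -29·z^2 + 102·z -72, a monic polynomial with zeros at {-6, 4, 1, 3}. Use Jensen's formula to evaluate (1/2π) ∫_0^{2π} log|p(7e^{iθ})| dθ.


Zeros: -6, 1, 3, 4; r = 7.
Inside |z| < r: -6, 1, 3, 4. Outside (|z| ≥ r): ∅.
p(0) = -72, so log|p(0)| = log(72) = 4.2767.
Apply Jensen: I(r) = log|p(0)| + Σ_k log(r/|z_k|), summed over zeros inside |z| < r.
  log(r/|z_k|) for z_k = -6: log(7/6) = 0.1542
  log(r/|z_k|) for z_k = 4: log(7/4) = 0.5596
  log(r/|z_k|) for z_k = 1: log(7/1) = 1.9459
  log(r/|z_k|) for z_k = 3: log(7/3) = 0.8473
Sum over inside zeros: 3.5070.
I(r) = log|p(0)| + (inside sum) = 4.2767 + 3.5070 = 7.7836.
Closed form (all zeros inside, monic): I(r) = n·log(r) = 4·log(7) = 7.7836. ✓

I(r) ≈ 7.7836.


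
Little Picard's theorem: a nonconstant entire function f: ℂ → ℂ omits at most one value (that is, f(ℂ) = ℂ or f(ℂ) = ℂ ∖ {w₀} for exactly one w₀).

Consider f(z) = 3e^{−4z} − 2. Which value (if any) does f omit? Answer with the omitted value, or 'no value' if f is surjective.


Little Picard bounds the complement of f(ℂ) to at most one point.
e^{−4z} is never zero on ℂ, so 3·e^{−4z} takes every value in ℂ ∖ {0}. Adding -2 shifts the range to ℂ ∖ {-2}. Thus f omits exactly the value -2.

Omitted value: -2.


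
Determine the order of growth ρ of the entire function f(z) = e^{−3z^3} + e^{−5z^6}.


Each summand is entire of order 3 and 6 respectively (as in the single-exponential case). The order of a sum is at most the max of the orders, so ρ ≤ 6. For the lower bound: on |z|=r choose arg z so that -5z^6 is real positive; then |e^{-5z^6}| = e^{5r^6} while |e^{-3z^3}| ≤ e^{3r^3} = o(e^{5r^6}). So |f| ≥ e^{5r^6}(1 − o(1)) and ρ ≥ 6. Hence ρ = max(3, 6) = 6.
Therefore ρ = 6.

Order ρ = 6.


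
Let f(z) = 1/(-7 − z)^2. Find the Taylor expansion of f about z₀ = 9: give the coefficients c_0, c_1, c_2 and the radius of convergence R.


Let w = z − z₀, so z = z₀ + w.
Then -7 − z = -7 − (z₀ + w) = (-7 − z₀) − w = -16 − w.
f(z) = 1/(-16 − w)^2 = (1/(-16)^2) · (1 − w/(-16))^{−2}.
By the binomial series (1−u)^{−2} = Σ_{n≥0} C(n+1, 1) u^n for |u|<1, with u = w/(-16):
  c_n = C(n+1, 1) / (-16)^(n+2).
  c_0 = 1/(-16)^2 = 1/256.
  c_1 = 2/(-16)^3 = -1/2048.
  c_2 = 3/(-16)^4 = 3/65536.
The series is valid for |w/d| < 1, i.e. |z − z₀| < |d|.
Radius of convergence: R = |-7 − z₀| = |-16| = 16 (distance from z₀ to the singularity z = -7).

c_0 = 1/256, c_1 = -1/2048, c_2 = 3/65536; R = 16.


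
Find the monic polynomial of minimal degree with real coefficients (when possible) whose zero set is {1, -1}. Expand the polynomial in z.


The polynomial is p(z) = ∏_{α ∈ S} (z − α), where S = {1, -1}.
Expanding the product yields: p(z) = z^2 -1.
The resulting polynomial has degree 2 and real coefficients as required.

p(z) = z^2 -1.


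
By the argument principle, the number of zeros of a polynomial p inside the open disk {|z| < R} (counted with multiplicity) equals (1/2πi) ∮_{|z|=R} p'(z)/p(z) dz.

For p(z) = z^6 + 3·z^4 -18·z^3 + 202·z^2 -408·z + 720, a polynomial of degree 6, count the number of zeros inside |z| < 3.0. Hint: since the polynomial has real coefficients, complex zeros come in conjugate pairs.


The zeros of p are: (-3 + 3i), (-3 - 3i), (2 + 2i), (2 - 2i), (1 + 2i), (1 - 2i).
Their magnitudes are: 4.243, 4.243, 2.828, 2.828, 2.236, 2.236.
Zeros with |z| < R = 3.0: (2 + 2i), (2 - 2i), (1 + 2i), (1 - 2i).
Count = 4.
By the argument principle, (1/2πi) ∮_{|z|=R} p'(z)/p(z) dz equals exactly this count.

Number of zeros inside |z| < 3.0: 4.


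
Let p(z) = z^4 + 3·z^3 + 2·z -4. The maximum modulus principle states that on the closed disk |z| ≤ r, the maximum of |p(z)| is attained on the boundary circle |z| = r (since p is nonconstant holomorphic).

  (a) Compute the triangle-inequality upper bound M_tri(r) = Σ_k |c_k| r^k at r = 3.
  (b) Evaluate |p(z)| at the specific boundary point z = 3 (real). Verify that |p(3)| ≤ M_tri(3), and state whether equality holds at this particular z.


Coefficients: c_0 = -4, c_1 = 2, c_2 = 0, c_3 = 3, c_4 = 1. Radius r = 3.
Part (a). Triangle bound: M_tri(r) = Σ_k |c_k| r^k
  = |-4|·3^0 + |2|·3^1 + |0|·3^2 + |3|·3^3 + |1|·3^4
  = 4 + 6 + 0 + 81 + 81 = 172.
This bounds M(r) := max_{|z|=r} |p(z)| from above; equality holds iff all terms c_k z^k can be made to align in phase at a single z on |z|=r.
Part (b). At z = 3 (real, on the circle |z| = r):
  p(3) = (-4)·3^0 + (2)·3^1 + (0)·3^2 + (3)·3^3 + (1)·3^4 = 164.
  |p(3)| = 164.
Check: |p(3)| = 164 ≤ 172 = M_tri(3). ✓ Equality does not hold at z = 3 (the coefficients have mixed signs, so the terms do not all align in phase there).

M_tri(3) = 172; |p(3)| = 164; equality at z=3: no.


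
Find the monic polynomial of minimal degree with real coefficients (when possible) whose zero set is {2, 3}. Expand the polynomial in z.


The polynomial is p(z) = ∏_{α ∈ S} (z − α), where S = {2, 3}.
Expanding the product yields: p(z) = z^2 -5·z + 6.
The resulting polynomial has degree 2 and real coefficients as required.

p(z) = z^2 -5·z + 6.


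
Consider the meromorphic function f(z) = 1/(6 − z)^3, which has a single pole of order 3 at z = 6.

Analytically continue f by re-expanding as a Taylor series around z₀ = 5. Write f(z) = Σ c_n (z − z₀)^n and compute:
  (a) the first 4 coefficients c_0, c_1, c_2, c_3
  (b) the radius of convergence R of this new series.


Let w = z − z₀, so z = z₀ + w.
Then 6 − z = 6 − (z₀ + w) = (6 − z₀) − w = 1 − w.
f(z) = 1/(1 − w)^3 = (1/(1)^3) · (1 − w/(1))^{−3}.
By the binomial series (1−u)^{−3} = Σ_{n≥0} C(n+2, 2) u^n for |u|<1, with u = w/(1):
  c_n = C(n+2, 2) / (1)^(n+3).
  c_0 = 1/(1)^3 = 1.
  c_1 = 3/(1)^4 = 3.
  c_2 = 6/(1)^5 = 6.
  c_3 = 10/(1)^6 = 10.
The series is valid for |w/d| < 1, i.e. |z − z₀| < |d|.
Radius of convergence: R = |6 − z₀| = |1| = 1 (distance from z₀ to the singularity z = 6).

c_0 = 1, c_1 = 3, c_2 = 6, c_3 = 10; R = 1.


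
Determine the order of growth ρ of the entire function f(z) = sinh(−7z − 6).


sinh(w) is a linear combination of e^{iw} and e^{−iw} (or e^w, e^{−w} in the hyperbolic case), so |sinh(w)| ≤ e^{|w|}. With w = −7z − 6, |w| ≤ 7|z| + 6 = 7r + 6 on |z| = r, giving M(r) ≤ e^{7r + 6}, so ρ ≤ 1. On a suitable ray (z = it for sin/cos; z = t for sinh/cosh, t real → ∞), |sinh(−7z − 6)| grows like e^{7|t|}/2, so ρ ≥ 1. Hence ρ = 1.
Therefore ρ = 1.

Order ρ = 1.


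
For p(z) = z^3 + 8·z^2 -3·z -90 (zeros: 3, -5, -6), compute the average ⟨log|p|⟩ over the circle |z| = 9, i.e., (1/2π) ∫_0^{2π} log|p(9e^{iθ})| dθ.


Zeros: -6, -5, 3; r = 9.
Inside |z| < r: -6, -5, 3. Outside (|z| ≥ r): ∅.
p(0) = -90, so log|p(0)| = log(90) = 4.4998.
Apply Jensen: I(r) = log|p(0)| + Σ_k log(r/|z_k|), summed over zeros inside |z| < r.
  log(r/|z_k|) for z_k = 3: log(9/3) = 1.0986
  log(r/|z_k|) for z_k = -5: log(9/5) = 0.5878
  log(r/|z_k|) for z_k = -6: log(9/6) = 0.4055
Sum over inside zeros: 2.0919.
I(r) = log|p(0)| + (inside sum) = 4.4998 + 2.0919 = 6.5917.
Closed form (all zeros inside, monic): I(r) = n·log(r) = 3·log(9) = 6.5917. ✓

I(r) ≈ 6.5917.


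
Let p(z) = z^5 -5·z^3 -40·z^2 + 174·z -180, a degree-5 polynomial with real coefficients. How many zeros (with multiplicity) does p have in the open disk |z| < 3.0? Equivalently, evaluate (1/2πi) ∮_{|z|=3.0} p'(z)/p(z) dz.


The zeros of p are: (2 + 1i), (2 - 1i), (-3 + 3i), (-3 - 3i), 2.
Their magnitudes are: 2.236, 2.236, 4.243, 4.243, 2.
Zeros with |z| < R = 3.0: (2 + 1i), (2 - 1i), 2.
Count = 3.
By the argument principle, (1/2πi) ∮_{|z|=R} p'(z)/p(z) dz equals exactly this count.

Number of zeros inside |z| < 3.0: 3.


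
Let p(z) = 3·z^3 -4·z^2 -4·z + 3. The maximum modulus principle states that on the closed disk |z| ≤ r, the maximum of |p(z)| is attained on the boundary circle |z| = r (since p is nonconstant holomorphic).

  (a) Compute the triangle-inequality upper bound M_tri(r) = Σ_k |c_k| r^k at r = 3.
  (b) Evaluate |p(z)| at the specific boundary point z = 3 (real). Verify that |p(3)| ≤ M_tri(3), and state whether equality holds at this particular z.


Coefficients: c_0 = 3, c_1 = -4, c_2 = -4, c_3 = 3. Radius r = 3.
Part (a). Triangle bound: M_tri(r) = Σ_k |c_k| r^k
  = |3|·3^0 + |-4|·3^1 + |-4|·3^2 + |3|·3^3
  = 3 + 12 + 36 + 81 = 132.
This bounds M(r) := max_{|z|=r} |p(z)| from above; equality holds iff all terms c_k z^k can be made to align in phase at a single z on |z|=r.
Part (b). At z = 3 (real, on the circle |z| = r):
  p(3) = (3)·3^0 + (-4)·3^1 + (-4)·3^2 + (3)·3^3 = 36.
  |p(3)| = 36.
Check: |p(3)| = 36 ≤ 132 = M_tri(3). ✓ Equality does not hold at z = 3 (the coefficients have mixed signs, so the terms do not all align in phase there).

M_tri(3) = 132; |p(3)| = 36; equality at z=3: no.


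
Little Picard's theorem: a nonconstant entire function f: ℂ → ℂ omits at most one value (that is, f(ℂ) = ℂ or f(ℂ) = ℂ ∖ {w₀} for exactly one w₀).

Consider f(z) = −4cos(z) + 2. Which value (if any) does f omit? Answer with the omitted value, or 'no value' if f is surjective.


Little Picard bounds the complement of f(ℂ) to at most one point.
cos is entire and surjective onto ℂ: for every w ∈ ℂ, cos(ζ) = w has a solution ζ ∈ ℂ (e.g., via the complex inverse arccos). With ζ = z this gives z = ζ/(1). Then -4·cos(z) takes every value in -4·ℂ = ℂ, and adding 2 is a bijection of ℂ. So f is surjective and omits no value. (Note: only on the real line is cos bounded by [−1, 1].)

Omitted value: no value.


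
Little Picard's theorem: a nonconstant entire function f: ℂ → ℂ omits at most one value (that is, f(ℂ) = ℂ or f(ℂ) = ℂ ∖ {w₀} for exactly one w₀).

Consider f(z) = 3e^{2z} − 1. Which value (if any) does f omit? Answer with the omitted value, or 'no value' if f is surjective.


Little Picard bounds the complement of f(ℂ) to at most one point.
e^{2z} is never zero on ℂ, so 3·e^{2z} takes every value in ℂ ∖ {0}. Adding -1 shifts the range to ℂ ∖ {-1}. Thus f omits exactly the value -1.

Omitted value: -1.


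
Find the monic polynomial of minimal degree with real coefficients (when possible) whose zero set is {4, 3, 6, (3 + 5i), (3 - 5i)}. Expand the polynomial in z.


The polynomial is p(z) = ∏_{α ∈ S} (z − α), where S = {4, 3, 6, (3 + 5i), (3 - 5i)}.
Expanding the product yields: p(z) = z^5 -19·z^4 + 166·z^3 -838·z^2 + 2268·z -2448.
Note conjugate pairs combine to real quadratics: (z − (3+5i))(z − (3−5i)) = z² − 6z + 34.
The resulting polynomial has degree 5 and real coefficients as required.

p(z) = z^5 -19·z^4 + 166·z^3 -838·z^2 + 2268·z -2448.


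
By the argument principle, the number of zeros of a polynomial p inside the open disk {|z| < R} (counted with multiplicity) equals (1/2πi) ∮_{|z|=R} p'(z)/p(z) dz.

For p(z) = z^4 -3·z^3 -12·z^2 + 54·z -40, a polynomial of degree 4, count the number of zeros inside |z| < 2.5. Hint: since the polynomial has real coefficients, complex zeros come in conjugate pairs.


The zeros of p are: (3 + 1i), (3 - 1i), -4, 1.
Their magnitudes are: 3.162, 3.162, 4, 1.
Zeros with |z| < R = 2.5: 1.
Count = 1.
By the argument principle, (1/2πi) ∮_{|z|=R} p'(z)/p(z) dz equals exactly this count.

Number of zeros inside |z| < 2.5: 1.


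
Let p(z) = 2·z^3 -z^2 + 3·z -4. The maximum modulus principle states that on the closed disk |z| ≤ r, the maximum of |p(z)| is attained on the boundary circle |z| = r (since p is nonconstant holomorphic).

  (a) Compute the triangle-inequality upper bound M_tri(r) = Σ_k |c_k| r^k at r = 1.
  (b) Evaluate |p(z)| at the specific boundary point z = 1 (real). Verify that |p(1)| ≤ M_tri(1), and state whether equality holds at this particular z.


Coefficients: c_0 = -4, c_1 = 3, c_2 = -1, c_3 = 2. Radius r = 1.
Part (a). Triangle bound: M_tri(r) = Σ_k |c_k| r^k
  = |-4|·1^0 + |3|·1^1 + |-1|·1^2 + |2|·1^3
  = 4 + 3 + 1 + 2 = 10.
This bounds M(r) := max_{|z|=r} |p(z)| from above; equality holds iff all terms c_k z^k can be made to align in phase at a single z on |z|=r.
Part (b). At z = 1 (real, on the circle |z| = r):
  p(1) = (-4)·1^0 + (3)·1^1 + (-1)·1^2 + (2)·1^3 = 0.
  |p(1)| = 0.
Check: |p(1)| = 0 ≤ 10 = M_tri(1). ✓ Equality does not hold at z = 1 (the coefficients have mixed signs, so the terms do not all align in phase there).

M_tri(1) = 10; |p(1)| = 0; equality at z=1: no.


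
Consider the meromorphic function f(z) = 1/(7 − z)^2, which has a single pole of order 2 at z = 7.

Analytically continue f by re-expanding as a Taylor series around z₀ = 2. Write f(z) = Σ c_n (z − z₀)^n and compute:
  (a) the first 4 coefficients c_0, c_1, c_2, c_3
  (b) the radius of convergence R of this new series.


Let w = z − z₀, so z = z₀ + w.
Then 7 − z = 7 − (z₀ + w) = (7 − z₀) − w = 5 − w.
f(z) = 1/(5 − w)^2 = (1/(5)^2) · (1 − w/(5))^{−2}.
By the binomial series (1−u)^{−2} = Σ_{n≥0} C(n+1, 1) u^n for |u|<1, with u = w/(5):
  c_n = C(n+1, 1) / (5)^(n+2).
  c_0 = 1/(5)^2 = 1/25.
  c_1 = 2/(5)^3 = 2/125.
  c_2 = 3/(5)^4 = 3/625.
  c_3 = 4/(5)^5 = 4/3125.
The series is valid for |w/d| < 1, i.e. |z − z₀| < |d|.
Radius of convergence: R = |7 − z₀| = |5| = 5 (distance from z₀ to the singularity z = 7).

c_0 = 1/25, c_1 = 2/125, c_2 = 3/625, c_3 = 4/3125; R = 5.


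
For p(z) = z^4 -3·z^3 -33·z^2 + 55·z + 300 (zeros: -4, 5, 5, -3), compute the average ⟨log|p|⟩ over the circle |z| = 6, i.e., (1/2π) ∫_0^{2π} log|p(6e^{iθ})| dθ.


Zeros: -4, -3, 5, 5; r = 6.
Inside |z| < r: -4, -3, 5, 5. Outside (|z| ≥ r): ∅.
p(0) = 300, so log|p(0)| = log(300) = 5.7038.
Apply Jensen: I(r) = log|p(0)| + Σ_k log(r/|z_k|), summed over zeros inside |z| < r.
  log(r/|z_k|) for z_k = -4: log(6/4) = 0.4055
  log(r/|z_k|) for z_k = 5: log(6/5) = 0.1823
  log(r/|z_k|) for z_k = 5: log(6/5) = 0.1823
  log(r/|z_k|) for z_k = -3: log(6/3) = 0.6931
Sum over inside zeros: 1.4633.
I(r) = log|p(0)| + (inside sum) = 5.7038 + 1.4633 = 7.1670.
Closed form (all zeros inside, monic): I(r) = n·log(r) = 4·log(6) = 7.1670. ✓

I(r) ≈ 7.1670.


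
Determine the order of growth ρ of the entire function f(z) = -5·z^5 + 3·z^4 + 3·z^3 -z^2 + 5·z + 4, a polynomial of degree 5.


|f(z)| ≤ Σ|c_k|·r^k = O(r^5) as r → ∞. Polynomial growth is O(e^{r^ε}) for every ε > 0 (since r^5/e^{r^ε} → 0), so ρ ≤ ε for all ε > 0, i.e. ρ = 0. Every nonconstant polynomial has order 0.
Therefore ρ = 0.

Order ρ = 0.


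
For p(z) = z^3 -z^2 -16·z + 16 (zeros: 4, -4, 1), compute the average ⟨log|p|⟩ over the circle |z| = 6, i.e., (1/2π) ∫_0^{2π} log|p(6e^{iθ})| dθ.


Zeros: -4, 1, 4; r = 6.
Inside |z| < r: -4, 1, 4. Outside (|z| ≥ r): ∅.
p(0) = 16, so log|p(0)| = log(16) = 2.7726.
Apply Jensen: I(r) = log|p(0)| + Σ_k log(r/|z_k|), summed over zeros inside |z| < r.
  log(r/|z_k|) for z_k = 4: log(6/4) = 0.4055
  log(r/|z_k|) for z_k = -4: log(6/4) = 0.4055
  log(r/|z_k|) for z_k = 1: log(6/1) = 1.7918
Sum over inside zeros: 2.6027.
I(r) = log|p(0)| + (inside sum) = 2.7726 + 2.6027 = 5.3753.
Closed form (all zeros inside, monic): I(r) = n·log(r) = 3·log(6) = 5.3753. ✓

I(r) ≈ 5.3753.


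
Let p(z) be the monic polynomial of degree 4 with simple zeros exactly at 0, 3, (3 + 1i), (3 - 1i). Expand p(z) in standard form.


The polynomial is p(z) = ∏_{α ∈ S} (z − α), where S = {0, 3, (3 + 1i), (3 - 1i)}.
Expanding the product yields: p(z) = z^4 -9·z^3 + 28·z^2 -30·z.
Note conjugate pairs combine to real quadratics: (z − (3+1i))(z − (3−1i)) = z² − 6z + 10.
The resulting polynomial has degree 4 and real coefficients as required.

p(z) = z^4 -9·z^3 + 28·z^2 -30·z.


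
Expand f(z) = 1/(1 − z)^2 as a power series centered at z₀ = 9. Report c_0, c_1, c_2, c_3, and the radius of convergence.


Let w = z − z₀, so z = z₀ + w.
Then 1 − z = 1 − (z₀ + w) = (1 − z₀) − w = -8 − w.
f(z) = 1/(-8 − w)^2 = (1/(-8)^2) · (1 − w/(-8))^{−2}.
By the binomial series (1−u)^{−2} = Σ_{n≥0} C(n+1, 1) u^n for |u|<1, with u = w/(-8):
  c_n = C(n+1, 1) / (-8)^(n+2).
  c_0 = 1/(-8)^2 = 1/64.
  c_1 = 2/(-8)^3 = -1/256.
  c_2 = 3/(-8)^4 = 3/4096.
  c_3 = 4/(-8)^5 = -1/8192.
The series is valid for |w/d| < 1, i.e. |z − z₀| < |d|.
Radius of convergence: R = |1 − z₀| = |-8| = 8 (distance from z₀ to the singularity z = 1).

c_0 = 1/64, c_1 = -1/256, c_2 = 3/4096, c_3 = -1/8192; R = 8.


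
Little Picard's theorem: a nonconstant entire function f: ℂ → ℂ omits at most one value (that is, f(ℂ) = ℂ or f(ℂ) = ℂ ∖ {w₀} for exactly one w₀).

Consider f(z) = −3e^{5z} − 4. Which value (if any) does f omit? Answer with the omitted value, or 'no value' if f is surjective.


Little Picard bounds the complement of f(ℂ) to at most one point.
e^{5z} is never zero on ℂ, so -3·e^{5z} takes every value in ℂ ∖ {0}. Adding -4 shifts the range to ℂ ∖ {-4}. Thus f omits exactly the value -4.

Omitted value: -4.


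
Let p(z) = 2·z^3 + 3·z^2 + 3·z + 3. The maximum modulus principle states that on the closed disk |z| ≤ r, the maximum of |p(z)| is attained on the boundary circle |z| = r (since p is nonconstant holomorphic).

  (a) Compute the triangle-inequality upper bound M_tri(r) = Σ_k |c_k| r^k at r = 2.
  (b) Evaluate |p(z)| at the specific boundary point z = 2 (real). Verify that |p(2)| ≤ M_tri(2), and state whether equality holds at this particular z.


Coefficients: c_0 = 3, c_1 = 3, c_2 = 3, c_3 = 2. Radius r = 2.
Part (a). Triangle bound: M_tri(r) = Σ_k |c_k| r^k
  = |3|·2^0 + |3|·2^1 + |3|·2^2 + |2|·2^3
  = 3 + 6 + 12 + 16 = 37.
This bounds M(r) := max_{|z|=r} |p(z)| from above; equality holds iff all terms c_k z^k can be made to align in phase at a single z on |z|=r.
Part (b). At z = 2 (real, on the circle |z| = r):
  p(2) = (3)·2^0 + (3)·2^1 + (3)·2^2 + (2)·2^3 = 37.
  |p(2)| = 37.
Since all nonzero coefficients share the same sign, |p(2)| = 37 = M_tri(2); the triangle bound is attained at z = 2, so in fact M(r) = 37.

M_tri(2) = 37; |p(2)| = 37; equality at z=2: yes.


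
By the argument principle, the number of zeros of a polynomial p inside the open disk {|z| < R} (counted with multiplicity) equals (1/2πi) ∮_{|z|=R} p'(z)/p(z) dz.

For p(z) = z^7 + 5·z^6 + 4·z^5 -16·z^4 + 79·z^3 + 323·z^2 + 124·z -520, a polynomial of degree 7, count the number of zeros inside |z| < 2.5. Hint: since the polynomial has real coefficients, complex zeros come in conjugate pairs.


The zeros of p are: (2 + 2i), (2 - 2i), (-3 + 2i), (-3 - 2i), 1, (-2 + 1i), (-2 - 1i).
Their magnitudes are: 2.828, 2.828, 3.606, 3.606, 1, 2.236, 2.236.
Zeros with |z| < R = 2.5: 1, (-2 + 1i), (-2 - 1i).
Count = 3.
By the argument principle, (1/2πi) ∮_{|z|=R} p'(z)/p(z) dz equals exactly this count.

Number of zeros inside |z| < 2.5: 3.


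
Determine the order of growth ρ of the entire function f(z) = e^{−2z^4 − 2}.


|e^{−2z^4 − 2}| = e^{Re(-2·z^4) + -2} ≤ e^{2|z|^4 + -2} = e^{2r^4 + -2} on |z| = r, so ρ ≤ 4. Choosing z on |z|=r so that -2·z^4 is real positive (always possible by picking arg z appropriately) gives |f(z)| = e^{2r^4 + -2}, matching the bound. The additive constant -2 does not affect log log M(r) ~ 4·log r. Hence ρ = 4.
Therefore ρ = 4.

Order ρ = 4.


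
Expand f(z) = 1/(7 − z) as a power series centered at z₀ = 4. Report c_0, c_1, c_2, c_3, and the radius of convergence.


Let w = z − z₀, so z = z₀ + w.
Then 7 − z = 7 − (z₀ + w) = (7 − z₀) − w = 3 − w.
f(z) = 1/(3 − w) = (1/(3)) · 1/(1 − w/(3)) = Σ_{n≥0} w^n / (3)^(n+1).
So c_n = 1/(3)^(n+1):
  c_0 = 1/(3)^1 = 1/3.
  c_1 = 1/(3)^2 = 1/9.
  c_2 = 1/(3)^3 = 1/27.
  c_3 = 1/(3)^4 = 1/81.
The series is valid for |w/d| < 1, i.e. |z − z₀| < |d|.
Radius of convergence: R = |7 − z₀| = |3| = 3 (distance from z₀ to the singularity z = 7).

c_0 = 1/3, c_1 = 1/9, c_2 = 1/27, c_3 = 1/81; R = 3.


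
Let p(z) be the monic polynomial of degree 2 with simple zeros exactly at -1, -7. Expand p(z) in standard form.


The polynomial is p(z) = ∏_{α ∈ S} (z − α), where S = {-1, -7}.
Expanding the product yields: p(z) = z^2 + 8·z + 7.
The resulting polynomial has degree 2 and real coefficients as required.

p(z) = z^2 + 8·z + 7.


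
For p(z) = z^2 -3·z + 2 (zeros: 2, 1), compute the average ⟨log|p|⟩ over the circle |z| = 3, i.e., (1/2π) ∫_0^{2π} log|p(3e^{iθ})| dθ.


Zeros: 1, 2; r = 3.
Inside |z| < r: 1, 2. Outside (|z| ≥ r): ∅.
p(0) = 2, so log|p(0)| = log(2) = 0.6931.
Apply Jensen: I(r) = log|p(0)| + Σ_k log(r/|z_k|), summed over zeros inside |z| < r.
  log(r/|z_k|) for z_k = 2: log(3/2) = 0.4055
  log(r/|z_k|) for z_k = 1: log(3/1) = 1.0986
Sum over inside zeros: 1.5041.
I(r) = log|p(0)| + (inside sum) = 0.6931 + 1.5041 = 2.1972.
Closed form (all zeros inside, monic): I(r) = n·log(r) = 2·log(3) = 2.1972. ✓

I(r) ≈ 2.1972.


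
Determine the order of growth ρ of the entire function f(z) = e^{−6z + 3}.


|e^{−6z + 3}| = e^{Re(-6·z) + 3} ≤ e^{6|z|^1 + 3} = e^{6r^1 + 3} on |z| = r, so ρ ≤ 1. Choosing z on |z|=r so that -6·z is real positive (always possible by picking arg z appropriately) gives |f(z)| = e^{6r^1 + 3}, matching the bound. The additive constant 3 does not affect log log M(r) ~ 1·log r. Hence ρ = 1.
Therefore ρ = 1.

Order ρ = 1.


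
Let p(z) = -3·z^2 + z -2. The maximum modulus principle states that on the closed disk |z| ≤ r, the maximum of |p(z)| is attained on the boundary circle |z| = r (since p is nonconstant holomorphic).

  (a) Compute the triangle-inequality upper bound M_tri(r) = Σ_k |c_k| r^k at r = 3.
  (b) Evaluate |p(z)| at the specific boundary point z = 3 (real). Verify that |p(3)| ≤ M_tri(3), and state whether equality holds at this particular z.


Coefficients: c_0 = -2, c_1 = 1, c_2 = -3. Radius r = 3.
Part (a). Triangle bound: M_tri(r) = Σ_k |c_k| r^k
  = |-2|·3^0 + |1|·3^1 + |-3|·3^2
  = 2 + 3 + 27 = 32.
This bounds M(r) := max_{|z|=r} |p(z)| from above; equality holds iff all terms c_k z^k can be made to align in phase at a single z on |z|=r.
Part (b). At z = 3 (real, on the circle |z| = r):
  p(3) = (-2)·3^0 + (1)·3^1 + (-3)·3^2 = -26.
  |p(3)| = 26.
Check: |p(3)| = 26 ≤ 32 = M_tri(3). ✓ Equality does not hold at z = 3 (the coefficients have mixed signs, so the terms do not all align in phase there).

M_tri(3) = 32; |p(3)| = 26; equality at z=3: no.


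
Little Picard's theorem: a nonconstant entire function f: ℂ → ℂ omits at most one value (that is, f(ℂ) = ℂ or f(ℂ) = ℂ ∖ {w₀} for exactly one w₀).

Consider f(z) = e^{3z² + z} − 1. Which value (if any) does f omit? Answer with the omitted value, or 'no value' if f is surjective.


Little Picard bounds the complement of f(ℂ) to at most one point.
The exponent g(z) = 3z² + z is a nonconstant polynomial, hence surjective onto ℂ. So e^{g(z)} takes every value in {e^w : w ∈ ℂ} = ℂ ∖ {0}. Adding -1 shifts the range to ℂ ∖ {-1}. f omits exactly -1.

Omitted value: -1.


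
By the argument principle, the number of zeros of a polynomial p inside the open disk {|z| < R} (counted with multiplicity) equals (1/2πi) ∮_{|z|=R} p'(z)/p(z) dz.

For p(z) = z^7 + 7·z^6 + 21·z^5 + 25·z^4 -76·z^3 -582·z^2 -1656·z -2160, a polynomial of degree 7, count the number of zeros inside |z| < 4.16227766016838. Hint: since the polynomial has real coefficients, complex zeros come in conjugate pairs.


The zeros of p are: (-3 + 1i), (-3 - 1i), (-2 + 2i), (-2 - 2i), (0 + 3i), (0 - 3i), 3.
Their magnitudes are: 3.162, 3.162, 2.828, 2.828, 3, 3, 3.
Zeros with |z| < R = 4.16227766016838: (-3 + 1i), (-3 - 1i), (-2 + 2i), (-2 - 2i), (0 + 3i), (0 - 3i), 3.
Count = 7.
By the argument principle, (1/2πi) ∮_{|z|=R} p'(z)/p(z) dz equals exactly this count.

Number of zeros inside |z| < 4.16227766016838: 7.


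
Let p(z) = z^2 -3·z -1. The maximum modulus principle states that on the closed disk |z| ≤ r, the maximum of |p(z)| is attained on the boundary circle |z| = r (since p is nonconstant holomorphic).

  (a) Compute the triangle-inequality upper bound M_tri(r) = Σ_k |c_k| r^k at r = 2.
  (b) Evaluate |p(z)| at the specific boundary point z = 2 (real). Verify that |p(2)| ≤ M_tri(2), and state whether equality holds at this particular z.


Coefficients: c_0 = -1, c_1 = -3, c_2 = 1. Radius r = 2.
Part (a). Triangle bound: M_tri(r) = Σ_k |c_k| r^k
  = |-1|·2^0 + |-3|·2^1 + |1|·2^2
  = 1 + 6 + 4 = 11.
This bounds M(r) := max_{|z|=r} |p(z)| from above; equality holds iff all terms c_k z^k can be made to align in phase at a single z on |z|=r.
Part (b). At z = 2 (real, on the circle |z| = r):
  p(2) = (-1)·2^0 + (-3)·2^1 + (1)·2^2 = -3.
  |p(2)| = 3.
Check: |p(2)| = 3 ≤ 11 = M_tri(2). ✓ Equality does not hold at z = 2 (the coefficients have mixed signs, so the terms do not all align in phase there).

M_tri(2) = 11; |p(2)| = 3; equality at z=2: no.


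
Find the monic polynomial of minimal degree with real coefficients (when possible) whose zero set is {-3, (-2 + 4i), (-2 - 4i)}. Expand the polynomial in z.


The polynomial is p(z) = ∏_{α ∈ S} (z − α), where S = {-3, (-2 + 4i), (-2 - 4i)}.
Expanding the product yields: p(z) = z^3 + 7·z^2 + 32·z + 60.
Note conjugate pairs combine to real quadratics: (z − (-2+4i))(z − (-2−4i)) = z² + 4z + 20.
The resulting polynomial has degree 3 and real coefficients as required.

p(z) = z^3 + 7·z^2 + 32·z + 60.


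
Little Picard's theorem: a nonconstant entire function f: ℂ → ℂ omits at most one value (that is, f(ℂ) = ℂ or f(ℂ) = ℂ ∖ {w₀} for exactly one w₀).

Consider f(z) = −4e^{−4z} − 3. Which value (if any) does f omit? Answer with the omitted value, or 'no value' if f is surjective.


Little Picard bounds the complement of f(ℂ) to at most one point.
e^{−4z} is never zero on ℂ, so -4·e^{−4z} takes every value in ℂ ∖ {0}. Adding -3 shifts the range to ℂ ∖ {-3}. Thus f omits exactly the value -3.

Omitted value: -3.


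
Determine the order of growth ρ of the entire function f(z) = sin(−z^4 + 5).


Write sin(w) = (e^{iw} ± e^{−iw})/(2 or 2i), so |sin(w)| ≤ e^{|w|}. With w = −z^4 + 5, |w| ≤ 1r^4 + 5 on |z|=r, giving M(r) ≤ e^{1r^4 + 5} and ρ ≤ 4. For the lower bound, choose z on |z|=r with -1z^4 purely imaginary of modulus 1r^4; then |sin(−z^4 + 5)| grows like e^{1r^4}/2, so ρ ≥ 4. Hence ρ = 4.
Therefore ρ = 4.

Order ρ = 4.


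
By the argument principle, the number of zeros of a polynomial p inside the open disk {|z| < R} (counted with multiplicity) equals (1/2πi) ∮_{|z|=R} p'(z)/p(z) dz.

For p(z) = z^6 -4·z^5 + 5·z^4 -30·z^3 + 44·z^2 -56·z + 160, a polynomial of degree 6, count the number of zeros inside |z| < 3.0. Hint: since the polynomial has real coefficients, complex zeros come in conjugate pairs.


The zeros of p are: (0 + 2i), (0 - 2i), 4, 2, (-1 + 2i), (-1 - 2i).
Their magnitudes are: 2, 2, 4, 2, 2.236, 2.236.
Zeros with |z| < R = 3.0: (0 + 2i), (0 - 2i), 2, (-1 + 2i), (-1 - 2i).
Count = 5.
By the argument principle, (1/2πi) ∮_{|z|=R} p'(z)/p(z) dz equals exactly this count.

Number of zeros inside |z| < 3.0: 5.


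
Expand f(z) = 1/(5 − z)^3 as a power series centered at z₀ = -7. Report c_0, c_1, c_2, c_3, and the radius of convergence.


Let w = z − z₀, so z = z₀ + w.
Then 5 − z = 5 − (z₀ + w) = (5 − z₀) − w = 12 − w.
f(z) = 1/(12 − w)^3 = (1/(12)^3) · (1 − w/(12))^{−3}.
By the binomial series (1−u)^{−3} = Σ_{n≥0} C(n+2, 2) u^n for |u|<1, with u = w/(12):
  c_n = C(n+2, 2) / (12)^(n+3).
  c_0 = 1/(12)^3 = 1/1728.
  c_1 = 3/(12)^4 = 1/6912.
  c_2 = 6/(12)^5 = 1/41472.
  c_3 = 10/(12)^6 = 5/1492992.
The series is valid for |w/d| < 1, i.e. |z − z₀| < |d|.
Radius of convergence: R = |5 − z₀| = |12| = 12 (distance from z₀ to the singularity z = 5).

c_0 = 1/1728, c_1 = 1/6912, c_2 = 1/41472, c_3 = 5/1492992; R = 12.
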